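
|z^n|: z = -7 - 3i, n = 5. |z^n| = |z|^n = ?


|z| = sqrt(49+9) = sqrt(58) = 7.6158
|z^5| = |z|^5 = (sqrt(58))^5 = 58^2 * sqrt(58) = 3364*sqrt(58)

|z^5| = 3364*sqrt(58) ≈ 25619.4607


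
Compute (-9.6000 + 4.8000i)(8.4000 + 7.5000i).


Real = -9.6*8.4 - 4.8*7.5 = -80.64 - 36 = -116.64
Imag = -9.6*7.5 + 8.4*4.8 = -72 + 40.32 = -31.68

-116.6400 - 31.6800i


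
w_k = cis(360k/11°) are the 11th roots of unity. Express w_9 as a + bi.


Angle = 360*9/11 = 294.5455°
a = cos(294.5455°) = 0.4154
b = sin(294.5455°) = -0.9096

0.4154 - 0.9096i


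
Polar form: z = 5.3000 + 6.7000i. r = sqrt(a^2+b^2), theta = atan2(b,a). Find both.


r = sqrt(28.09+44.89) = sqrt(72.98) = 8.5428
theta = atan2(6.7, 5.3) = 51.6544 degrees

r = 8.5428, theta = 51.6544 degrees


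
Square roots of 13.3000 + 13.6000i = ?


|z| = sqrt(176.89+184.96) = 19.0224
sqrt((|z|+a)/2) = sqrt((19.0224+13.3)/2) = sqrt(16.1612) = 4.0201
sqrt((|z|-a)/2) = sqrt((19.0224-13.3)/2) = sqrt(2.8612) = 1.6915

±(4.0201 + 1.6915i) i.e. 4.0201 + 1.6915i and -4.0201 - 1.6915i


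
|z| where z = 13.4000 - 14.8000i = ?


|z| = sqrt(13.4^2 + (-14.8)^2) = sqrt(179.56 + 219.04) = sqrt(398.6) = 19.9650

|z| = 19.9650


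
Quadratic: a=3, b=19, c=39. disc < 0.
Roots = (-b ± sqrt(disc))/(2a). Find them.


disc = 19^2 - 4*3*39 = 361 - 468 = -107
sqrt(|disc|) = sqrt(107) = 10.3441
Real part = -19/(2*3) = -3.1667
Imag part = 10.3441/(2*3) = 1.7240

-3.1667 ± 1.7240i


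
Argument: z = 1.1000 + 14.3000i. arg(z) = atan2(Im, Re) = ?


Re = 1.1, Im = 14.3
arg = atan2(14.3, 1.1) = 85.6013 degrees

arg(z) = 85.6013 degrees


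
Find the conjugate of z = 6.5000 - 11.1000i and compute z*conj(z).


z_bar = 6.5000 + 11.1000i
z*z_bar = 6.5^2 + (-11.1)^2 = 42.25 + 123.21 = 165.46

z_bar = 6.5000 + 11.1000i, z*z_bar = 165.46


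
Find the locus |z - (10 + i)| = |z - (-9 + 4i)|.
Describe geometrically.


Equal distances means the locus is the perpendicular bisector of z1 and z2.
Midpoint = ((10+(-9))/2, (1+4)/2) = (0.5000, 2.5000)

Perpendicular bisector through (0.5000, 2.5000)


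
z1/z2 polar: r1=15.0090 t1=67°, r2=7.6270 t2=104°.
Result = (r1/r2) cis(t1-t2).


r = 15.0090 / 7.6270 = 1.9679
theta = 67° - 104° = -37° = 323° (mod 360)

1.9679 cis(323°)


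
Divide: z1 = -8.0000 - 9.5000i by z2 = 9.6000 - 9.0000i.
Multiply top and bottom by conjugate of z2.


Conjugate of z2 = 9.6000 + 9.0000i
Numerator: (-8.0000 - 9.5000i)(9.6000 + 9.0000i) = 8.7000 - 163.2000i
Denominator: 9.6^2 + (-9)^2 = 173.16
Result = (8.7000 - 163.2000i)/173.16

0.0502 - 0.9425i


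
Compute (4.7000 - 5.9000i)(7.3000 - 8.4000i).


Real = 4.7*7.3 - (-5.9)*(-8.4) = 34.31 - 49.56 = -15.25
Imag = 4.7*(-8.4) + 7.3*(-5.9) = -39.48 - (43.07) = -82.55

-15.2500 - 82.5500i


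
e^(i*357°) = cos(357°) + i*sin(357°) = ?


cos(357°) = 0.9986
sin(357°) = -0.0523

e^(i*357°) = 0.9986 - 0.0523i


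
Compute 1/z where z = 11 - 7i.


|z|^2 = 121+49 = 170
1/z = (11 + 7i)/170

1/z = 0.0647 + 0.0412i


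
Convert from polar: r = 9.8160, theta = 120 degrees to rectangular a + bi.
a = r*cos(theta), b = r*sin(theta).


a = 9.8160*cos(120°) = 9.8160*(-0.5) = -4.9080
b = 9.8160*sin(120°) = 9.8160*0.866025 = 8.5009

-4.9080 + 8.5009i


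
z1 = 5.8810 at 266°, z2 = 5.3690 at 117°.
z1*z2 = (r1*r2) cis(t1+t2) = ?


r = 5.8810 * 5.3690 = 31.5751
theta = 266° + 117° = 383° = 23° (mod 360)

31.5751 cis(23°)


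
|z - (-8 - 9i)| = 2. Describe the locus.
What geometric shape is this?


|z - z0| = r is a circle with center z0 and radius r.
Center = (-8, -9), radius = 2

Circle with center (-8, -9) and radius 2


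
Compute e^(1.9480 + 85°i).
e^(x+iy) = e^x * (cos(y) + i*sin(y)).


e^1.9480 = 7.01464
cos(85°) = 0.08716
sin(85°) = 0.9962
Real = 7.01464*0.08716 = 0.6114
Imag = 7.01464*0.9962 = 6.9880

0.6114 + 6.9880i


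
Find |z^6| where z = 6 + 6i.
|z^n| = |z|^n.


|z| = sqrt(36+36) = sqrt(72) = 8.4853
|z^6| = |z|^6 = (sqrt(72))^6 = 72^3 = 373248

|z^6| = 373248


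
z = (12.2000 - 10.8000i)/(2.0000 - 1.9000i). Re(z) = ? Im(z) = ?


Multiply by conjugate: (12.2000 - 10.8000i)(2.0000 + 1.9000i) / (2^2 + (-1.9)^2)
Numerator real = 12.2*2 - (10.8)*(-1.9) = 44.92
Numerator imag = -10.8*2 - 12.2*(-1.9) = 1.58
Denominator = 7.61
Re(z) = 44.92/7.61 = 5.9028
Im(z) = 1.58/7.61 = 0.2076

Re(z) = 5.9028, Im(z) = 0.2076


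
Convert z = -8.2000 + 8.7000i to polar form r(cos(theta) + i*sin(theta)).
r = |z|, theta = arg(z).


r = sqrt(67.24+75.69) = sqrt(142.93) = 11.9553
theta = atan2(8.7, -8.2) = 133.3054 degrees

r = 11.9553, theta = 133.3054 degrees


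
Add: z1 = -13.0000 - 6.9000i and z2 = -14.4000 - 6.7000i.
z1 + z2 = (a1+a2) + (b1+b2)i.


Real: -13 - 14.4 = -27.4
Imag: -6.9 - 6.7 = -13.6

-27.4000 - 13.6000i


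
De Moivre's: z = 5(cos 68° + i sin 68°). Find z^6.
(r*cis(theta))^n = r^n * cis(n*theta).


r^6 = 5^6 = 15625
n*theta = 6*68° = 408° = 48° (mod 360)
a = 15625*cos(48°) = 10455.1657
b = 15625*sin(48°) = 11611.6379

15625 cis(48°) = 10455.1657 + 11611.6379i


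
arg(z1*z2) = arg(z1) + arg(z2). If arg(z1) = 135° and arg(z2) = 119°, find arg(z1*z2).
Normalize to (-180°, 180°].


arg(z1*z2) = 135° + 119° = 254°
Normalized to (-180°, 180°]: -106°

-106°


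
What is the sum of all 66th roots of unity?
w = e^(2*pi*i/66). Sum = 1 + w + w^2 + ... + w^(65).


The sum of all 66th roots of unity is 0.
Geometric series: (1 - w^66)/(1 - w) = (1-1)/(1-w) = 0 since w^66 = 1, w ≠ 1.
Alternatively: coefficient of z^65 in z^66 - 1 is 0.

0


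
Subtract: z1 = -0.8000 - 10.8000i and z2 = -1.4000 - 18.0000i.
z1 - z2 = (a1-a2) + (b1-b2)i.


Real: -0.8 + 1.4 = 0.6
Imag: -10.8 + 18 = 7.2

0.6000 + 7.2000i


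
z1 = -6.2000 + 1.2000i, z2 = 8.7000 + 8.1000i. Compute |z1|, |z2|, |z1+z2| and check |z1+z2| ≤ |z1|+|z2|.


|z1| = sqrt((-6.2)^2 + 1.2^2) = sqrt(39.88) = 6.3151
|z2| = sqrt(8.7^2 + 8.1^2) = sqrt(141.3) = 11.8870
z1+z2 = 2.5000 + 9.3000i
|z1+z2| = sqrt(92.74) = 9.6302
|z1|+|z2| = 6.3151 + 11.8870 = 18.2021

|z1+z2| = 9.6302 ≤ |z1|+|z2| = 18.2021 (verified)


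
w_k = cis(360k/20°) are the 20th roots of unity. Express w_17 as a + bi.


Angle = 360*17/20 = 306°
a = cos(306°) = 0.5878
b = sin(306°) = -0.8090

0.5878 - 0.8090i


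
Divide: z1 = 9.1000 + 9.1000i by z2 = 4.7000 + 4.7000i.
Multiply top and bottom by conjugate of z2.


Conjugate of z2 = 4.7000 - 4.7000i
Numerator: (9.1000 + 9.1000i)(4.7000 - 4.7000i) = 85.5400 + 0i
Denominator: 4.7^2 + 4.7^2 = 44.18
Result = (85.5400 + 0i)/44.18

1.9362 + 0i


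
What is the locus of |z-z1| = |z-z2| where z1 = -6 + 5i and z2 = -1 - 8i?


Equal distances means the locus is the perpendicular bisector of z1 and z2.
Midpoint = ((-6+(-1))/2, (5+(-8))/2) = (-3.5000, -1.5000)

Perpendicular bisector through (-3.5000, -1.5000)


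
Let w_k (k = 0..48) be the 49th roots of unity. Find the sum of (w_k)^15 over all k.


The roots are w_k = w^k with w = e^(2*pi*i/49), and (w^k)^15 = (w^15)^k.
So S = 1 + u + u^2 + ... + u^(48) with u = w^15.
15 = 0*49 + 15, so 15 is not a multiple of 49: u = w^15 ≠ 1 (w is a primitive 49th root), while u^49 = (w^49)^15 = 1.
Geometric series: S = (1 - u^49)/(1 - u) = (1 - 1)/(1 - u) = 0

S = 0


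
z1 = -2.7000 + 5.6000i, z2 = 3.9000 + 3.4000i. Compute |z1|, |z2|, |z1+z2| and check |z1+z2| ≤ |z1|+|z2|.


|z1| = sqrt((-2.7)^2 + 5.6^2) = sqrt(38.65) = 6.2169
|z2| = sqrt(3.9^2 + 3.4^2) = sqrt(26.77) = 5.1740
z1+z2 = 1.2000 + 9.0000i
|z1+z2| = sqrt(82.44) = 9.0796
|z1|+|z2| = 6.2169 + 5.1740 = 11.3909

|z1+z2| = 9.0796 ≤ |z1|+|z2| = 11.3909 (verified)


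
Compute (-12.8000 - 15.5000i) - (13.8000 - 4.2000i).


Real: -12.8 - 13.8 = -26.6
Imag: -15.5 + 4.2 = -11.3

-26.6000 - 11.3000i


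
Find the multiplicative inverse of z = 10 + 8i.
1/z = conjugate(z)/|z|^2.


|z|^2 = 100+64 = 164
1/z = (10 - 8i)/164

1/z = 0.0610 - 0.0488i


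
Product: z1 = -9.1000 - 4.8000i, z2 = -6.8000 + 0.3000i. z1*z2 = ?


Real = -9.1*(-6.8) - (-4.8)*0.3 = 61.88 - (-1.44) = 63.32
Imag = -9.1*0.3 - (6.8)*(-4.8) = -2.73 + 32.64 = 29.91

63.3200 + 29.9100i


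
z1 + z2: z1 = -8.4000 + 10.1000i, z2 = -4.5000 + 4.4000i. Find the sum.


Real: -8.4 - 4.5 = -12.9
Imag: 10.1 + 4.4 = 14.5

-12.9000 + 14.5000i


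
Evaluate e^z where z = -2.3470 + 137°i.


e^-2.3470 = 0.09566
cos(137°) = -0.7314
sin(137°) = 0.682
Real = 0.09566*(-0.7314) = -0.0700
Imag = 0.09566*0.682 = 0.0652

-0.0700 + 0.0652i


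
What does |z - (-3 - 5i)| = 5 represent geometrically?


|z - z0| = r is a circle with center z0 and radius r.
Center = (-3, -5), radius = 5

Circle with center (-3, -5) and radius 5


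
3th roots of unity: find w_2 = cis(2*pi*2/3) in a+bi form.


Angle = 360*2/3 = 240°
a = cos(240°) = -0.5000
b = sin(240°) = -0.8660

-0.5000 - 0.8660i


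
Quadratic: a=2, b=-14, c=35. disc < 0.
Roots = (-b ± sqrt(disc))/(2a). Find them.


disc = (-14)^2 - 4*2*35 = 196 - 280 = -84
sqrt(|disc|) = sqrt(84) = 9.1652
Real part = 14/(2*2) = 3.5000
Imag part = 9.1652/(2*2) = 2.2913

3.5000 ± 2.2913i


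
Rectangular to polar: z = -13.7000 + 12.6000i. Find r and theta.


r = sqrt(187.69+158.76) = sqrt(346.45) = 18.6132
theta = atan2(12.6, -13.7) = 137.3950 degrees

r = 18.6132, theta = 137.3950 degrees


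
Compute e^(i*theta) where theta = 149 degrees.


cos(149°) = -0.8572
sin(149°) = 0.5150

e^(i*149°) = -0.8572 + 0.5150i


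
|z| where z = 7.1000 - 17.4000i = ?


|z| = sqrt(7.1^2 + (-17.4)^2) = sqrt(50.41 + 302.76) = sqrt(353.17) = 18.7928

|z| = 18.7928


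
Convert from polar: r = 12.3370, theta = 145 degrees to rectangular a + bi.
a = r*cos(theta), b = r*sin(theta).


a = 12.3370*cos(145°) = 12.3370*(-0.81915) = -10.1059
b = 12.3370*sin(145°) = 12.3370*0.573576 = 7.0762

-10.1059 + 7.0762i


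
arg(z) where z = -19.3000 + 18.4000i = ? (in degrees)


Re = -19.3, Im = 18.4
arg = atan2(18.4, -19.3) = 136.3675 degrees

arg(z) = 136.3675 degrees


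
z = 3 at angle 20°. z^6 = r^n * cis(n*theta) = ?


r^6 = 3^6 = 729
n*theta = 6*20° = 120° = 120° (mod 360)
a = 729*cos(120°) = -364.5000
b = 729*sin(120°) = 631.3325

729 cis(120°) = -364.5000 + 631.3325i


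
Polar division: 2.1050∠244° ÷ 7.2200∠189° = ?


r = 2.1050 / 7.2200 = 0.2916
theta = 244° - 189° = 55° = 55° (mod 360)

0.2916 cis(55°)


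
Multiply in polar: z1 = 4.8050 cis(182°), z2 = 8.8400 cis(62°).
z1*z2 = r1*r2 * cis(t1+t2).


r = 4.8050 * 8.8400 = 42.4762
theta = 182° + 62° = 244° = 244° (mod 360)

42.4762 cis(244°)


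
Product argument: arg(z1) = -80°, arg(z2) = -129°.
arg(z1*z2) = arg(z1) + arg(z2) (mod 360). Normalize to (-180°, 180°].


arg(z1*z2) = -80° - 129° = -209°
Normalized to (-180°, 180°]: 151°

151°


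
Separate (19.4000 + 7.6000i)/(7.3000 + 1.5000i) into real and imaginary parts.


Multiply by conjugate: (19.4000 + 7.6000i)(7.3000 - 1.5000i) / (7.3^2 + 1.5^2)
Numerator real = 19.4*7.3 + 7.6*1.5 = 153.02
Numerator imag = 7.6*7.3 - 19.4*1.5 = 26.38
Denominator = 55.54
Re(z) = 153.02/55.54 = 2.7551
Im(z) = 26.38/55.54 = 0.4750

Re(z) = 2.7551, Im(z) = 0.4750


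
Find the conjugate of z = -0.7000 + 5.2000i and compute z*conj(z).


z_bar = -0.7000 - 5.2000i
z*z_bar = (-0.7)^2 + 5.2^2 = 0.49 + 27.04 = 27.53

z_bar = -0.7000 - 5.2000i, z*z_bar = 27.53


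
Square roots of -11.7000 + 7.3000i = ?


|z| = sqrt(136.89+53.29) = 13.7906
sqrt((|z|+a)/2) = sqrt((13.7906+(-11.7))/2) = sqrt(1.0453) = 1.0224
sqrt((|z|-a)/2) = sqrt((13.7906-(-11.7))/2) = sqrt(12.7453) = 3.5701

±(1.0224 + 3.5701i) i.e. 1.0224 + 3.5701i and -1.0224 - 3.5701i


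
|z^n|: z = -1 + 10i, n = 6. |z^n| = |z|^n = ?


|z| = sqrt(1+100) = sqrt(101) = 10.0499
|z^6| = |z|^6 = (sqrt(101))^6 = 101^3 = 1030301

|z^6| = 1030301


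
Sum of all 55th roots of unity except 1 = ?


With w = e^(2*pi*i/55), all 55 of the 55th roots of unity w^0 = 1, w, ..., w^(54) sum to 0: 1 + w + ... + w^(54) = (1 - w^55)/(1 - w) = 0 since w^55 = 1, w ≠ 1.
Removing the root 1: w + w^2 + ... + w^(54) = 0 - 1 = -1

Sum = -1


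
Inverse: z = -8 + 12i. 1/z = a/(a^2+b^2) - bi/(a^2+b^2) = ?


|z|^2 = 64+144 = 208
1/z = (-8 - 12i)/208

1/z = -0.0385 - 0.0577i


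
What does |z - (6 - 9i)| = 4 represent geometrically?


|z - z0| = r is a circle with center z0 and radius r.
Center = (6, -9), radius = 4

Circle with center (6, -9) and radius 4


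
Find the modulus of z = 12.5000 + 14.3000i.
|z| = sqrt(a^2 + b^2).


|z| = sqrt(12.5^2 + 14.3^2) = sqrt(156.25 + 204.49) = sqrt(360.74) = 18.9932

|z| = 18.9932


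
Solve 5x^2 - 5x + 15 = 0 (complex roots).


disc = (-5)^2 - 4*5*15 = 25 - 300 = -275
sqrt(|disc|) = sqrt(275) = 16.5831
Real part = 5/(2*5) = 0.5000
Imag part = 16.5831/(2*5) = 1.6583

0.5000 ± 1.6583i


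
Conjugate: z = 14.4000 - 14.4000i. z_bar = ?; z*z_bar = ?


z_bar = 14.4000 + 14.4000i
z*z_bar = 14.4^2 + (-14.4)^2 = 207.36 + 207.36 = 414.72

z_bar = 14.4000 + 14.4000i, z*z_bar = 414.72


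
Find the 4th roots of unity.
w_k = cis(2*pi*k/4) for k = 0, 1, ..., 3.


The 4th roots of unity are cis(360k/4°) for k=0..3
Angle step = 360/4 = 90°
Primitive root: cis(90°)
Primitive root = 0 + 1.0000i

4 roots at angles: 0°, 90°, 180°, 270°


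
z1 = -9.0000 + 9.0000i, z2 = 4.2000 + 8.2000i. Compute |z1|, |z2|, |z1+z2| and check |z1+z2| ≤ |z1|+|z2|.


|z1| = sqrt((-9)^2 + 9^2) = sqrt(162) = 12.7279
|z2| = sqrt(4.2^2 + 8.2^2) = sqrt(84.88) = 9.2130
z1+z2 = -4.8000 + 17.2000i
|z1+z2| = sqrt(318.88) = 17.8572
|z1|+|z2| = 12.7279 + 9.2130 = 21.9409

|z1+z2| = 17.8572 ≤ |z1|+|z2| = 21.9409 (verified)


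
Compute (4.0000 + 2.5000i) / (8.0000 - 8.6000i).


Conjugate of z2 = 8.0000 + 8.6000i
Numerator: (4.0000 + 2.5000i)(8.0000 + 8.6000i) = 10.5000 + 54.4000i
Denominator: 8^2 + (-8.6)^2 = 137.96
Result = (10.5000 + 54.4000i)/137.96

0.0761 + 0.3943i


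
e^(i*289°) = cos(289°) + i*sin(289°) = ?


cos(289°) = 0.3256
sin(289°) = -0.9455

e^(i*289°) = 0.3256 - 0.9455i


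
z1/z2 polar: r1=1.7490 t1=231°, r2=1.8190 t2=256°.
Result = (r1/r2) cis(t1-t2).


r = 1.7490 / 1.8190 = 0.9615
theta = 231° - 256° = -25° = 335° (mod 360)

0.9615 cis(335°)


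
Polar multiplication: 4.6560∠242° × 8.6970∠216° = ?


r = 4.6560 * 8.6970 = 40.4932
theta = 242° + 216° = 458° = 98° (mod 360)

40.4932 cis(98°)


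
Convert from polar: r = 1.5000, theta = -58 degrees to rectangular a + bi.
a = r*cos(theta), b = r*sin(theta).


a = 1.5000*cos(-58°) = 1.5000*0.5299 = 0.7949
b = 1.5000*sin(-58°) = 1.5000*(-0.84805) = -1.2721

0.7949 - 1.2721i


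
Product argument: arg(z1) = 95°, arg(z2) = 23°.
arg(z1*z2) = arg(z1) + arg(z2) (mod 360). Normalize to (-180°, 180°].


arg(z1*z2) = 95° + 23° = 118°
Normalized to (-180°, 180°]: 118°

118°


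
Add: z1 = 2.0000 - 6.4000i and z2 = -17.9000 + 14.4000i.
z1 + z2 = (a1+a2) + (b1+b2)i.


Real: 2 - 17.9 = -15.9
Imag: -6.4 + 14.4 = 8

-15.9000 + 8.0000i


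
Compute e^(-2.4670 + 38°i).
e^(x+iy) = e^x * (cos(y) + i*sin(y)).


e^-2.4670 = 0.08484
cos(38°) = 0.788
sin(38°) = 0.6157
Real = 0.08484*0.788 = 0.0669
Imag = 0.08484*0.6157 = 0.0522

0.0669 + 0.0522i


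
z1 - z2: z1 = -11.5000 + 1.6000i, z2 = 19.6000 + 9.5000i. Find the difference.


Real: -11.5 - 19.6 = -31.1
Imag: 1.6 - 9.5 = -7.9

-31.1000 - 7.9000i


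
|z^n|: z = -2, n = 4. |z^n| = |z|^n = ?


|z| = sqrt(4+0) = sqrt(4) = 2
|z^4| = |z|^4 = 2^4 = 16

|z^4| = 16


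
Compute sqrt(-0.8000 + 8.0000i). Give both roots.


|z| = sqrt(0.64+64) = 8.0399
sqrt((|z|+a)/2) = sqrt((8.0399+(-0.8))/2) = sqrt(3.6200) = 1.9026
sqrt((|z|-a)/2) = sqrt((8.0399-(-0.8))/2) = sqrt(4.4200) = 2.1024

±(1.9026 + 2.1024i) i.e. 1.9026 + 2.1024i and -1.9026 - 2.1024i


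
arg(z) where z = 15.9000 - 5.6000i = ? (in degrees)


Re = 15.9, Im = -5.6
arg = atan2(-5.6, 15.9) = -19.4023 degrees

arg(z) = -19.4023 degrees


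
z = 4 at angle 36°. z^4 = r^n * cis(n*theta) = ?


r^4 = 4^4 = 256
n*theta = 4*36° = 144° = 144° (mod 360)
a = 256*cos(144°) = -207.1084
b = 256*sin(144°) = 150.4730

256 cis(144°) = -207.1084 + 150.4730i


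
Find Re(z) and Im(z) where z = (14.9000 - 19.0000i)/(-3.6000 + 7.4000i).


Multiply by conjugate: (14.9000 - 19.0000i)(-3.6000 - 7.4000i) / ((-3.6)^2 + 7.4^2)
Numerator real = 14.9*(-3.6) - (19)*7.4 = -194.24
Numerator imag = -19*(-3.6) - 14.9*7.4 = -41.86
Denominator = 67.72
Re(z) = -194.24/67.72 = -2.8683
Im(z) = -41.86/67.72 = -0.6181

Re(z) = -2.8683, Im(z) = -0.6181


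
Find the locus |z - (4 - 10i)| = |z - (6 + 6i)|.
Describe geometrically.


Equal distances means the locus is the perpendicular bisector of z1 and z2.
Midpoint = ((4+6)/2, (-10+6)/2) = (5.0000, -2.0000)

Perpendicular bisector through (5.0000, -2.0000)


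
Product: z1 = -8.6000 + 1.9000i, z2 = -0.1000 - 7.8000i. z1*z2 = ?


Real = -8.6*(-0.1) - 1.9*(-7.8) = 0.86 - (-14.82) = 15.68
Imag = -8.6*(-7.8) - (0.1)*1.9 = 67.08 - (0.19) = 66.89

15.6800 + 66.8900i


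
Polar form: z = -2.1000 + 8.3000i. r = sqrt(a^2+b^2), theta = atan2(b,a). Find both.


r = sqrt(4.41+68.89) = sqrt(73.3) = 8.5615
theta = atan2(8.3, -2.1) = 104.1986 degrees

r = 8.5615, theta = 104.1986 degrees


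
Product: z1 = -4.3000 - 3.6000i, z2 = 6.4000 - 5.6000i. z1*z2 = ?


Real = -4.3*6.4 - (-3.6)*(-5.6) = -27.52 - 20.16 = -47.68
Imag = -4.3*(-5.6) + 6.4*(-3.6) = 24.08 - (23.04) = 1.04

-47.6800 + 1.0400i


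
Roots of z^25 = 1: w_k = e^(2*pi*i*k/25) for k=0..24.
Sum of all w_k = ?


The sum of all 25th roots of unity is 0.
Geometric series: (1 - w^25)/(1 - w) = (1-1)/(1-w) = 0 since w^25 = 1, w ≠ 1.
Alternatively: coefficient of z^24 in z^25 - 1 is 0.

0


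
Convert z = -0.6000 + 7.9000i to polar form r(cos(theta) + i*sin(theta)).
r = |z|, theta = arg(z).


r = sqrt(0.36+62.41) = sqrt(62.77) = 7.9228
theta = atan2(7.9, -0.6) = 94.3432 degrees

r = 7.9228, theta = 94.3432 degrees


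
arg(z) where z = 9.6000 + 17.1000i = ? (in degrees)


Re = 9.6, Im = 17.1
arg = atan2(17.1, 9.6) = 60.6900 degrees

arg(z) = 60.6900 degrees


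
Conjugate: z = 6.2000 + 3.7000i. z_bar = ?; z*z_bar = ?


z_bar = 6.2000 - 3.7000i
z*z_bar = 6.2^2 + 3.7^2 = 38.44 + 13.69 = 52.13

z_bar = 6.2000 - 3.7000i, z*z_bar = 52.13


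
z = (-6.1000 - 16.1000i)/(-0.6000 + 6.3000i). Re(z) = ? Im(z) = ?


Multiply by conjugate: (-6.1000 - 16.1000i)(-0.6000 - 6.3000i) / ((-0.6)^2 + 6.3^2)
Numerator real = -6.1*(-0.6) - (16.1)*6.3 = -97.77
Numerator imag = -16.1*(-0.6) - (-6.1)*6.3 = 48.09
Denominator = 40.05
Re(z) = -97.77/40.05 = -2.4412
Im(z) = 48.09/40.05 = 1.2007

Re(z) = -2.4412, Im(z) = 1.2007


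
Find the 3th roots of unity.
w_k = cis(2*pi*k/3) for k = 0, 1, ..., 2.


The 3th roots of unity are cis(360k/3°) for k=0..2
Angle step = 360/3 = 120°
Primitive root: cis(120°)
Primitive root = -0.5000 + 0.8660i

3 roots at angles: 0°, 120°, 240°


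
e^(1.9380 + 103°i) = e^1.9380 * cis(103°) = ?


e^1.9380 = 6.94485
cos(103°) = -0.224951
sin(103°) = 0.97437
Real = 6.94485*(-0.224951) = -1.5623
Imag = 6.94485*0.97437 = 6.7669

-1.5623 + 6.7669i


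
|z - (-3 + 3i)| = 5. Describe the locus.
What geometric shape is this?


|z - z0| = r is a circle with center z0 and radius r.
Center = (-3, 3), radius = 5

Circle with center (-3, 3) and radius 5


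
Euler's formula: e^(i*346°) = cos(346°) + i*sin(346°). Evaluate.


cos(346°) = 0.9703
sin(346°) = -0.2419

e^(i*346°) = 0.9703 - 0.2419i


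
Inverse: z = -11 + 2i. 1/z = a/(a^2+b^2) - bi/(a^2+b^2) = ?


|z|^2 = 121+4 = 125
1/z = (-11 - 2i)/125

1/z = -0.0880 - 0.0160i


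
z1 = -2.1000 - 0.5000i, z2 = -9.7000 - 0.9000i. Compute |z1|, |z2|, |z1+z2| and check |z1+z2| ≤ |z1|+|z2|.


|z1| = sqrt((-2.1)^2 + (-0.5)^2) = sqrt(4.66) = 2.1587
|z2| = sqrt((-9.7)^2 + (-0.9)^2) = sqrt(94.9) = 9.7417
z1+z2 = -11.8000 - 1.4000i
|z1+z2| = sqrt(141.2) = 11.8828
|z1|+|z2| = 2.1587 + 9.7417 = 11.9004

|z1+z2| = 11.8828 ≤ |z1|+|z2| = 11.9004 (verified)


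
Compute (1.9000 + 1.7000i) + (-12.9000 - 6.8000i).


Real: 1.9 - 12.9 = -11
Imag: 1.7 - 6.8 = -5.1

-11.0000 - 5.1000i


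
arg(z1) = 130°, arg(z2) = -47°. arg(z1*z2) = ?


arg(z1*z2) = 130° - 47° = 83°
Normalized to (-180°, 180°]: 83°

83°


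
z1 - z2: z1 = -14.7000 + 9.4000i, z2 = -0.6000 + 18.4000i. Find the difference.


Real: -14.7 + 0.6 = -14.1
Imag: 9.4 - 18.4 = -9

-14.1000 - 9.0000i


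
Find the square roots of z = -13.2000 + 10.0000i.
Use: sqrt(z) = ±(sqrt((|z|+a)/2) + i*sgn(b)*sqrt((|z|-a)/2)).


|z| = sqrt(174.24+100) = 16.5602
sqrt((|z|+a)/2) = sqrt((16.5602+(-13.2))/2) = sqrt(1.6801) = 1.2962
sqrt((|z|-a)/2) = sqrt((16.5602-(-13.2))/2) = sqrt(14.8801) = 3.8575

±(1.2962 + 3.8575i) i.e. 1.2962 + 3.8575i and -1.2962 - 3.8575i


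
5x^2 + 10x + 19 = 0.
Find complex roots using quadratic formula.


disc = 10^2 - 4*5*19 = 100 - 380 = -280
sqrt(|disc|) = sqrt(280) = 16.7332
Real part = -10/(2*5) = -1.0000
Imag part = 16.7332/(2*5) = 1.6733

-1.0000 ± 1.6733i


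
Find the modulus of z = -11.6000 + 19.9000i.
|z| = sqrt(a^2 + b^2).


|z| = sqrt((-11.6)^2 + 19.9^2) = sqrt(134.56 + 396.01) = sqrt(530.57) = 23.0341

|z| = 23.0341


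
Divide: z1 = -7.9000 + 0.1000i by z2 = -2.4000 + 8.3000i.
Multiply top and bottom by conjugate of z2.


Conjugate of z2 = -2.4000 - 8.3000i
Numerator: (-7.9000 + 0.1000i)(-2.4000 - 8.3000i) = 19.7900 + 65.3300i
Denominator: (-2.4)^2 + 8.3^2 = 74.65
Result = (19.7900 + 65.3300i)/74.65

0.2651 + 0.8752i


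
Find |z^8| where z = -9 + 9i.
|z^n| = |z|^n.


|z| = sqrt(81+81) = sqrt(162) = 12.7279
|z^8| = |z|^8 = (sqrt(162))^8 = 162^4 = 688747536

|z^8| = 688747536


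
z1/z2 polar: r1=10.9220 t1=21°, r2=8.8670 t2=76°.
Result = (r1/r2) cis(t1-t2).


r = 10.9220 / 8.8670 = 1.2318
theta = 21° - 76° = -55° = 305° (mod 360)

1.2318 cis(305°)


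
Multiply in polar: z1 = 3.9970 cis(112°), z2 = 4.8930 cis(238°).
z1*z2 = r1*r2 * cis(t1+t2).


r = 3.9970 * 4.8930 = 19.5573
theta = 112° + 238° = 350° = 350° (mod 360)

19.5573 cis(350°)


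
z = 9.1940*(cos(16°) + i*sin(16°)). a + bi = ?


a = 9.1940*cos(16°) = 9.1940*0.96126 = 8.8378
b = 9.1940*sin(16°) = 9.1940*0.27564 = 2.5342

8.8378 + 2.5342i


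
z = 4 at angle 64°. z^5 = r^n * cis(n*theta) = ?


r^5 = 4^5 = 1024
n*theta = 5*64° = 320° = 320° (mod 360)
a = 1024*cos(320°) = 784.4295
b = 1024*sin(320°) = -658.2145

1024 cis(320°) = 784.4295 - 658.2145i


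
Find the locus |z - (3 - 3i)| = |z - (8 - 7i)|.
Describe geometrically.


Equal distances means the locus is the perpendicular bisector of z1 and z2.
Midpoint = ((3+8)/2, (-3+(-7))/2) = (5.5000, -5.0000)

Perpendicular bisector through (5.5000, -5.0000)


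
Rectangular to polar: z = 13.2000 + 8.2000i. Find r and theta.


r = sqrt(174.24+67.24) = sqrt(241.48) = 15.5396
theta = atan2(8.2, 13.2) = 31.8491 degrees

r = 15.5396, theta = 31.8491 degrees


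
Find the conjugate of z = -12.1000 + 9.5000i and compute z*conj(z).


z_bar = -12.1000 - 9.5000i
z*z_bar = (-12.1)^2 + 9.5^2 = 146.41 + 90.25 = 236.66

z_bar = -12.1000 - 9.5000i, z*z_bar = 236.66


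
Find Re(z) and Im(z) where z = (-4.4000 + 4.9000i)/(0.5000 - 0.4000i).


Multiply by conjugate: (-4.4000 + 4.9000i)(0.5000 + 0.4000i) / (0.5^2 + (-0.4)^2)
Numerator real = -4.4*0.5 + 4.9*(-0.4) = -4.16
Numerator imag = 4.9*0.5 - (-4.4)*(-0.4) = 0.69
Denominator = 0.41
Re(z) = -4.16/0.41 = -10.1463
Im(z) = 0.69/0.41 = 1.6829

Re(z) = -10.1463, Im(z) = 1.6829


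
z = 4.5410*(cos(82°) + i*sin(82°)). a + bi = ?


a = 4.5410*cos(82°) = 4.5410*0.13917 = 0.6320
b = 4.5410*sin(82°) = 4.5410*0.99027 = 4.4968

0.6320 + 4.4968i


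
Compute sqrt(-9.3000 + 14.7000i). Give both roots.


|z| = sqrt(86.49+216.09) = 17.3948
sqrt((|z|+a)/2) = sqrt((17.3948+(-9.3))/2) = sqrt(4.0474) = 2.0118
sqrt((|z|-a)/2) = sqrt((17.3948-(-9.3))/2) = sqrt(13.3474) = 3.6534

±(2.0118 + 3.6534i) i.e. 2.0118 + 3.6534i and -2.0118 - 3.6534i


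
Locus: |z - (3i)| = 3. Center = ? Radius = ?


|z - z0| = r is a circle with center z0 and radius r.
Center = (0, 3), radius = 3

Circle with center (0, 3) and radius 3


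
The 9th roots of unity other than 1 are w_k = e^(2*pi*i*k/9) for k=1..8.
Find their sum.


With w = e^(2*pi*i/9), all 9 of the 9th roots of unity w^0 = 1, w, ..., w^(8) sum to 0: 1 + w + ... + w^(8) = (1 - w^9)/(1 - w) = 0 since w^9 = 1, w ≠ 1.
Removing the root 1: w + w^2 + ... + w^(8) = 0 - 1 = -1

Sum = -1


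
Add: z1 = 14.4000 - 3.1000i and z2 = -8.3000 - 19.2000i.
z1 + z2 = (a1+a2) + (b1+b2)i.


Real: 14.4 - 8.3 = 6.1
Imag: -3.1 - 19.2 = -22.3

6.1000 - 22.3000i


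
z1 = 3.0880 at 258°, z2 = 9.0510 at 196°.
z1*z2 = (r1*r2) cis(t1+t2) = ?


r = 3.0880 * 9.0510 = 27.9495
theta = 258° + 196° = 454° = 94° (mod 360)

27.9495 cis(94°)


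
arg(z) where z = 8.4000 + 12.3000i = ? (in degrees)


Re = 8.4, Im = 12.3
arg = atan2(12.3, 8.4) = 55.6698 degrees

arg(z) = 55.6698 degrees


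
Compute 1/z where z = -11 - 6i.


|z|^2 = 121+36 = 157
1/z = (-11 + 6i)/157

1/z = -0.0701 + 0.0382i


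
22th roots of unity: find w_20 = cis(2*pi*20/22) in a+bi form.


Angle = 360*20/22 = 327.2727°
a = cos(327.2727°) = 0.8413
b = sin(327.2727°) = -0.5406

0.8413 - 0.5406i


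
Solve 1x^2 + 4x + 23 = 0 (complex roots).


disc = 4^2 - 4*1*23 = 16 - 92 = -76
sqrt(|disc|) = sqrt(76) = 8.7178
Real part = -4/(2*1) = -2.0000
Imag part = 8.7178/(2*1) = 4.3589

-2.0000 ± 4.3589i


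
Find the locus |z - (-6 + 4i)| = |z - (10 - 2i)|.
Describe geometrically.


Equal distances means the locus is the perpendicular bisector of z1 and z2.
Midpoint = ((-6+10)/2, (4+(-2))/2) = (2.0000, 1.0000)

Perpendicular bisector through (2.0000, 1.0000)


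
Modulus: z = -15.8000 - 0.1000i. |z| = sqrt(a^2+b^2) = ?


|z| = sqrt((-15.8)^2 + (-0.1)^2) = sqrt(249.64 + 0.01) = sqrt(249.65) = 15.8003

|z| = 15.8003


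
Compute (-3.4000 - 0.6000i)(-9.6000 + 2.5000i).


Real = -3.4*(-9.6) - (-0.6)*2.5 = 32.64 - (-1.5) = 34.14
Imag = -3.4*2.5 - (9.6)*(-0.6) = -8.5 + 5.76 = -2.74

34.1400 - 2.7400i


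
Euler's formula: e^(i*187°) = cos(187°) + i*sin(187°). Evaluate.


cos(187°) = -0.9925
sin(187°) = -0.1219

e^(i*187°) = -0.9925 - 0.1219i


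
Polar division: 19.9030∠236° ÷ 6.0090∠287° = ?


r = 19.9030 / 6.0090 = 3.3122
theta = 236° - 287° = -51° = 309° (mod 360)

3.3122 cis(309°)


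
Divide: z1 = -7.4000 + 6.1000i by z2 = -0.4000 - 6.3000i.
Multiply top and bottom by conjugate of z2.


Conjugate of z2 = -0.4000 + 6.3000i
Numerator: (-7.4000 + 6.1000i)(-0.4000 + 6.3000i) = -35.4700 - 49.0600i
Denominator: (-0.4)^2 + (-6.3)^2 = 39.85
Result = (-35.4700 - 49.0600i)/39.85

-0.8901 - 1.2311i


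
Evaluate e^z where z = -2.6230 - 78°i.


e^-2.6230 = 0.0726
cos(-78°) = 0.2079
sin(-78°) = -0.9781
Real = 0.0726*0.2079 = 0.0151
Imag = 0.0726*(-0.9781) = -0.0710

0.0151 - 0.0710i


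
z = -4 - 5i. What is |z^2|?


|z| = sqrt(16+25) = sqrt(41) = 6.4031
|z^2| = |z|^2 = (sqrt(41))^2 = 41

|z^2| = 41


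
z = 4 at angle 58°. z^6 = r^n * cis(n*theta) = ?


r^6 = 4^6 = 4096
n*theta = 6*58° = 348° = 348° (mod 360)
a = 4096*cos(348°) = 4006.4926
b = 4096*sin(348°) = -851.6063

4096 cis(348°) = 4006.4926 - 851.6063i


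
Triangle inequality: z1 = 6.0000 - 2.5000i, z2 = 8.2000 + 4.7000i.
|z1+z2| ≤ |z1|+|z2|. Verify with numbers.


|z1| = sqrt(6^2 + (-2.5)^2) = sqrt(42.25) = 6.5000
|z2| = sqrt(8.2^2 + 4.7^2) = sqrt(89.33) = 9.4515
z1+z2 = 14.2000 + 2.2000i
|z1+z2| = sqrt(206.48) = 14.3694
|z1|+|z2| = 6.5000 + 9.4515 = 15.9515

|z1+z2| = 14.3694 ≤ |z1|+|z2| = 15.9515 (verified)


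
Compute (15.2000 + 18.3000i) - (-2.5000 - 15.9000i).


Real: 15.2 + 2.5 = 17.7
Imag: 18.3 + 15.9 = 34.2

17.7000 + 34.2000i


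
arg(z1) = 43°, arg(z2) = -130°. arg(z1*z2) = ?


arg(z1*z2) = 43° - 130° = -87°
Normalized to (-180°, 180°]: -87°

-87°


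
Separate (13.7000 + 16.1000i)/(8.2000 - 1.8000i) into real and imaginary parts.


Multiply by conjugate: (13.7000 + 16.1000i)(8.2000 + 1.8000i) / (8.2^2 + (-1.8)^2)
Numerator real = 13.7*8.2 + 16.1*(-1.8) = 83.36
Numerator imag = 16.1*8.2 - 13.7*(-1.8) = 156.68
Denominator = 70.48
Re(z) = 83.36/70.48 = 1.1827
Im(z) = 156.68/70.48 = 2.2230

Re(z) = 1.1827, Im(z) = 2.2230


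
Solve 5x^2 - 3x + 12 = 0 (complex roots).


disc = (-3)^2 - 4*5*12 = 9 - 240 = -231
sqrt(|disc|) = sqrt(231) = 15.1987
Real part = 3/(2*5) = 0.3000
Imag part = 15.1987/(2*5) = 1.5199

0.3000 ± 1.5199i


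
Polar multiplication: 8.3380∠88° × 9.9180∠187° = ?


r = 8.3380 * 9.9180 = 82.6963
theta = 88° + 187° = 275° = 275° (mod 360)

82.6963 cis(275°)


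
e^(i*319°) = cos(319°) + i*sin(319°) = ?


cos(319°) = 0.7547
sin(319°) = -0.6561

e^(i*319°) = 0.7547 - 0.6561i


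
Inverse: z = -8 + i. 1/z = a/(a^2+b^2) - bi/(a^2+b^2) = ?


|z|^2 = 64+1 = 65
1/z = (-8 - 1i)/65

1/z = -0.1231 - 0.0154i


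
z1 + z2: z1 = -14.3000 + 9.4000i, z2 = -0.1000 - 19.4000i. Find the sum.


Real: -14.3 - 0.1 = -14.4
Imag: 9.4 - 19.4 = -10

-14.4000 - 10.0000i


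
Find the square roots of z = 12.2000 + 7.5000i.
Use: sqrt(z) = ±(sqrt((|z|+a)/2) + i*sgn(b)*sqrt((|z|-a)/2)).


|z| = sqrt(148.84+56.25) = 14.3210
sqrt((|z|+a)/2) = sqrt((14.3210+12.2)/2) = sqrt(13.2605) = 3.6415
sqrt((|z|-a)/2) = sqrt((14.3210-12.2)/2) = sqrt(1.0605) = 1.0298

±(3.6415 + 1.0298i) i.e. 3.6415 + 1.0298i and -3.6415 - 1.0298i


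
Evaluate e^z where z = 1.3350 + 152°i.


e^1.3350 = 3.8000
cos(152°) = -0.88295
sin(152°) = 0.46947
Real = 3.8000*(-0.88295) = -3.3552
Imag = 3.8000*0.46947 = 1.7840

-3.3552 + 1.7840i


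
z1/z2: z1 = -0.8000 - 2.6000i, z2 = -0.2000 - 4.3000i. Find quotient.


Conjugate of z2 = -0.2000 + 4.3000i
Numerator: (-0.8000 - 2.6000i)(-0.2000 + 4.3000i) = 11.3400 - 2.9200i
Denominator: (-0.2)^2 + (-4.3)^2 = 18.53
Result = (11.3400 - 2.9200i)/18.53

0.6120 - 0.1576i


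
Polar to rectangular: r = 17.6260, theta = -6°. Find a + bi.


a = 17.6260*cos(-6°) = 17.6260*0.99452 = 17.5294
b = 17.6260*sin(-6°) = 17.6260*(-0.10453) = -1.8424

17.5294 - 1.8424i


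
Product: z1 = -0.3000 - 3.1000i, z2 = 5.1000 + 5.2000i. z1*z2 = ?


Real = -0.3*5.1 - (-3.1)*5.2 = -1.53 - (-16.12) = 14.59
Imag = -0.3*5.2 + 5.1*(-3.1) = -1.56 - (15.81) = -17.37

14.5900 - 17.3700i


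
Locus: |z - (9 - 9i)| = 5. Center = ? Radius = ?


|z - z0| = r is a circle with center z0 and radius r.
Center = (9, -9), radius = 5

Circle with center (9, -9) and radius 5


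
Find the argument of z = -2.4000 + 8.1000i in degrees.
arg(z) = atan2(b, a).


Re = -2.4, Im = 8.1
arg = atan2(8.1, -2.4) = 106.5044 degrees

arg(z) = 106.5044 degrees


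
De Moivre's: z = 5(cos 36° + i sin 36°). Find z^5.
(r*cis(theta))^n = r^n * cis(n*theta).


r^5 = 5^5 = 3125
n*theta = 5*36° = 180° = 180° (mod 360)
a = 3125*cos(180°) = -3125.0000
b = 3125*sin(180°) = 0

3125 cis(180°) = -3125.0000 + 0i


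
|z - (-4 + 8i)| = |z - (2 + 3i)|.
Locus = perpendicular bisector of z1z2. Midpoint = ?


Equal distances means the locus is the perpendicular bisector of z1 and z2.
Midpoint = ((-4+2)/2, (8+3)/2) = (-1.0000, 5.5000)

Perpendicular bisector through (-1.0000, 5.5000)


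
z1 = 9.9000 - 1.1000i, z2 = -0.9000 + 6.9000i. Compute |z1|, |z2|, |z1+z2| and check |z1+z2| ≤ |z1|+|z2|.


|z1| = sqrt(9.9^2 + (-1.1)^2) = sqrt(99.22) = 9.9609
|z2| = sqrt((-0.9)^2 + 6.9^2) = sqrt(48.42) = 6.9584
z1+z2 = 9.0000 + 5.8000i
|z1+z2| = sqrt(114.64) = 10.7070
|z1|+|z2| = 9.9609 + 6.9584 = 16.9193

|z1+z2| = 10.7070 ≤ |z1|+|z2| = 16.9193 (verified)


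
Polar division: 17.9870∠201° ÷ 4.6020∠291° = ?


r = 17.9870 / 4.6020 = 3.9085
theta = 201° - 291° = -90° = 270° (mod 360)

3.9085 cis(270°)


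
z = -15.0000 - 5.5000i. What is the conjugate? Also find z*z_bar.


z_bar = -15.0000 + 5.5000i
z*z_bar = (-15)^2 + (-5.5)^2 = 225 + 30.25 = 255.25

z_bar = -15.0000 + 5.5000i, z*z_bar = 255.25


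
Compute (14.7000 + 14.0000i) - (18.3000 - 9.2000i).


Real: 14.7 - 18.3 = -3.6
Imag: 14 + 9.2 = 23.2

-3.6000 + 23.2000i


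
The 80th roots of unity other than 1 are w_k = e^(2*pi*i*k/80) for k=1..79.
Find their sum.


With w = e^(2*pi*i/80), all 80 of the 80th roots of unity w^0 = 1, w, ..., w^(79) sum to 0: 1 + w + ... + w^(79) = (1 - w^80)/(1 - w) = 0 since w^80 = 1, w ≠ 1.
Removing the root 1: w + w^2 + ... + w^(79) = 0 - 1 = -1

Sum = -1


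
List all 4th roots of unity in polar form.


The 4th roots of unity are cis(360k/4°) for k=0..3
Angle step = 360/4 = 90°
Primitive root: cis(90°)
Primitive root = 0 + 1.0000i

4 roots at angles: 0°, 90°, 180°, 270°


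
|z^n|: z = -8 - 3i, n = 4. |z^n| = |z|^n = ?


|z| = sqrt(64+9) = sqrt(73) = 8.5440
|z^4| = |z|^4 = (sqrt(73))^4 = 73^2 = 5329

|z^4| = 5329


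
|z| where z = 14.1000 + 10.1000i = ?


|z| = sqrt(14.1^2 + 10.1^2) = sqrt(198.81 + 102.01) = sqrt(300.82) = 17.3442

|z| = 17.3442


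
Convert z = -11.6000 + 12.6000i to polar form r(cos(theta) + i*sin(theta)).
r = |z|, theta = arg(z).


r = sqrt(134.56+158.76) = sqrt(293.32) = 17.1266
theta = atan2(12.6, -11.6) = 132.6338 degrees

r = 17.1266, theta = 132.6338 degrees


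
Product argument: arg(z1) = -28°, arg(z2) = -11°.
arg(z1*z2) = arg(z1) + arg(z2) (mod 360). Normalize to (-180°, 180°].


arg(z1*z2) = -28° - 11° = -39°
Normalized to (-180°, 180°]: -39°

-39°


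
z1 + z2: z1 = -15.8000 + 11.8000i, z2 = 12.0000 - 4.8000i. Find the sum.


Real: -15.8 + 12 = -3.8
Imag: 11.8 - 4.8 = 7

-3.8000 + 7.0000i


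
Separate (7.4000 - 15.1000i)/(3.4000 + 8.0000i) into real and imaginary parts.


Multiply by conjugate: (7.4000 - 15.1000i)(3.4000 - 8.0000i) / (3.4^2 + 8^2)
Numerator real = 7.4*3.4 - (15.1)*8 = -95.64
Numerator imag = -15.1*3.4 - 7.4*8 = -110.54
Denominator = 75.56
Re(z) = -95.64/75.56 = -1.2657
Im(z) = -110.54/75.56 = -1.4629

Re(z) = -1.2657, Im(z) = -1.4629


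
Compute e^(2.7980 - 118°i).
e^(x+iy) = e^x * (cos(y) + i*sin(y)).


e^2.7980 = 16.4118
cos(-118°) = -0.469472
sin(-118°) = -0.88295
Real = 16.4118*(-0.469472) = -7.7049
Imag = 16.4118*(-0.88295) = -14.4908

-7.7049 - 14.4908i


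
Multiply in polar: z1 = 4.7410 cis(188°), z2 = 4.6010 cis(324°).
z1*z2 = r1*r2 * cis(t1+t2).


r = 4.7410 * 4.6010 = 21.8133
theta = 188° + 324° = 512° = 152° (mod 360)

21.8133 cis(152°)


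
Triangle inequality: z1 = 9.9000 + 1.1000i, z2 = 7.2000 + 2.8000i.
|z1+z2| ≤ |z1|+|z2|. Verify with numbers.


|z1| = sqrt(9.9^2 + 1.1^2) = sqrt(99.22) = 9.9609
|z2| = sqrt(7.2^2 + 2.8^2) = sqrt(59.68) = 7.7253
z1+z2 = 17.1000 + 3.9000i
|z1+z2| = sqrt(307.62) = 17.5391
|z1|+|z2| = 9.9609 + 7.7253 = 17.6862

|z1+z2| = 17.5391 ≤ |z1|+|z2| = 17.6862 (verified)


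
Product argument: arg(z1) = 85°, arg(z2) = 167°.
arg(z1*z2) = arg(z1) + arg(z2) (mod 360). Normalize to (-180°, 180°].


arg(z1*z2) = 85° + 167° = 252°
Normalized to (-180°, 180°]: -108°

-108°


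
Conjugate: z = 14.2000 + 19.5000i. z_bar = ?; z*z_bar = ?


z_bar = 14.2000 - 19.5000i
z*z_bar = 14.2^2 + 19.5^2 = 201.64 + 380.25 = 581.89

z_bar = 14.2000 - 19.5000i, z*z_bar = 581.89


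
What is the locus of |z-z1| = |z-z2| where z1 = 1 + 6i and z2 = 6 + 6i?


Equal distances means the locus is the perpendicular bisector of z1 and z2.
Midpoint = ((1+6)/2, (6+6)/2) = (3.5000, 6.0000)

Perpendicular bisector through (3.5000, 6.0000)


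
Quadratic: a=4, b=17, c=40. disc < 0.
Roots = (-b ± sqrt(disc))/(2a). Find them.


disc = 17^2 - 4*4*40 = 289 - 640 = -351
sqrt(|disc|) = sqrt(351) = 18.7350
Real part = -17/(2*4) = -2.1250
Imag part = 18.7350/(2*4) = 2.3419

-2.1250 ± 2.3419i


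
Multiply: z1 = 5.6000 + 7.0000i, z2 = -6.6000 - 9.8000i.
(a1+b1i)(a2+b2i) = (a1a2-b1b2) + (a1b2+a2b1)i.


Real = 5.6*(-6.6) - 7*(-9.8) = -36.96 - (-68.6) = 31.64
Imag = 5.6*(-9.8) - (6.6)*7 = -54.88 - (46.2) = -101.08

31.6400 - 101.0800i


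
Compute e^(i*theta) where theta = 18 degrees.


cos(18°) = 0.9511
sin(18°) = 0.3090

e^(i*18°) = 0.9511 + 0.3090i


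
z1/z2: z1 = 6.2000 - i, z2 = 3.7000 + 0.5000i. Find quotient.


Conjugate of z2 = 3.7000 - 0.5000i
Numerator: (6.2000 - i)(3.7000 - 0.5000i) = 22.4400 - 6.8000i
Denominator: 3.7^2 + 0.5^2 = 13.94
Result = (22.4400 - 6.8000i)/13.94

1.6098 - 0.4878i


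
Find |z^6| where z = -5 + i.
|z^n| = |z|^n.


|z| = sqrt(25+1) = sqrt(26) = 5.0990
|z^6| = |z|^6 = (sqrt(26))^6 = 26^3 = 17576

|z^6| = 17576


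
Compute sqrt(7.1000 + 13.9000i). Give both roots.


|z| = sqrt(50.41+193.21) = 15.6083
sqrt((|z|+a)/2) = sqrt((15.6083+7.1)/2) = sqrt(11.3542) = 3.3696
sqrt((|z|-a)/2) = sqrt((15.6083-7.1)/2) = sqrt(4.2542) = 2.0626

±(3.3696 + 2.0626i) i.e. 3.3696 + 2.0626i and -3.3696 - 2.0626i


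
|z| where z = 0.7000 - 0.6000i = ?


|z| = sqrt(0.7^2 + (-0.6)^2) = sqrt(0.49 + 0.36) = sqrt(0.85) = 0.9220

|z| = 0.9220


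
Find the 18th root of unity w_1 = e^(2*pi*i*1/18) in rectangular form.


Angle = 360*1/18 = 20°
a = cos(20°) = 0.9397
b = sin(20°) = 0.3420

0.9397 + 0.3420i


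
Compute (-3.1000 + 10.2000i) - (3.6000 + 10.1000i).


Real: -3.1 - 3.6 = -6.7
Imag: 10.2 - 10.1 = 0.1

-6.7000 + 0.1000i


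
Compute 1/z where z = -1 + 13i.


|z|^2 = 1+169 = 170
1/z = (-1 - 13i)/170

1/z = -0.0059 - 0.0765i


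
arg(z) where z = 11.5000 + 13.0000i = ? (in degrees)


Re = 11.5, Im = 13
arg = atan2(13, 11.5) = 48.5035 degrees

arg(z) = 48.5035 degrees


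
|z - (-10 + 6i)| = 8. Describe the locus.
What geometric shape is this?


|z - z0| = r is a circle with center z0 and radius r.
Center = (-10, 6), radius = 8

Circle with center (-10, 6) and radius 8


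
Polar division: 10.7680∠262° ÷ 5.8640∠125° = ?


r = 10.7680 / 5.8640 = 1.8363
theta = 262° - 125° = 137° = 137° (mod 360)

1.8363 cis(137°)


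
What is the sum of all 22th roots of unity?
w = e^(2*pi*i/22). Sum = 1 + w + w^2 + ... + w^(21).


The sum of all 22th roots of unity is 0.
Geometric series: (1 - w^22)/(1 - w) = (1-1)/(1-w) = 0 since w^22 = 1, w ≠ 1.
Alternatively: coefficient of z^21 in z^22 - 1 is 0.

0


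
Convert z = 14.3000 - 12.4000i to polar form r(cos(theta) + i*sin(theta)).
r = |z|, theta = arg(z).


r = sqrt(204.49+153.76) = sqrt(358.25) = 18.9275
theta = atan2(-12.4, 14.3) = -40.9296 degrees

r = 18.9275, theta = -40.9296 degrees


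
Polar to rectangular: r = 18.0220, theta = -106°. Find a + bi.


a = 18.0220*cos(-106°) = 18.0220*(-0.275637) = -4.9675
b = 18.0220*sin(-106°) = 18.0220*(-0.961262) = -17.3239

-4.9675 - 17.3239i


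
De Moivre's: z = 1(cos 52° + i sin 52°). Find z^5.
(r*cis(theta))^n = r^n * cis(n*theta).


r^5 = 1^5 = 1
n*theta = 5*52° = 260° = 260° (mod 360)
a = 1*cos(260°) = -0.1736
b = 1*sin(260°) = -0.9848

1 cis(260°) = -0.1736 - 0.9848i


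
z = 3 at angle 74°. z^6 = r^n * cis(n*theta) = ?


r^6 = 3^6 = 729
n*theta = 6*74° = 444° = 84° (mod 360)
a = 729*cos(84°) = 76.2012
b = 729*sin(84°) = 725.0065

729 cis(84°) = 76.2012 + 725.0065i


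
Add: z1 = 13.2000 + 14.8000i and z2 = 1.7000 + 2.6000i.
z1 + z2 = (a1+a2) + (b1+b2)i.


Real: 13.2 + 1.7 = 14.9
Imag: 14.8 + 2.6 = 17.4

14.9000 + 17.4000i


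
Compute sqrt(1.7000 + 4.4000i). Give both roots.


|z| = sqrt(2.89+19.36) = 4.7170
sqrt((|z|+a)/2) = sqrt((4.7170+1.7)/2) = sqrt(3.2085) = 1.7912
sqrt((|z|-a)/2) = sqrt((4.7170-1.7)/2) = sqrt(1.5085) = 1.2282

±(1.7912 + 1.2282i) i.e. 1.7912 + 1.2282i and -1.7912 - 1.2282i
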